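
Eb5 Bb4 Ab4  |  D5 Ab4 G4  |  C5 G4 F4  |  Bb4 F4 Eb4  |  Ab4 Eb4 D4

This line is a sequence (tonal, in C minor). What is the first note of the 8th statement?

Eb4

The 3-note cells begin on Eb5, D5, C5, Bb4, Ab4 — each down a 2nd from the last.
Extending the heads down a 2nd: G4 → F4 → Eb4.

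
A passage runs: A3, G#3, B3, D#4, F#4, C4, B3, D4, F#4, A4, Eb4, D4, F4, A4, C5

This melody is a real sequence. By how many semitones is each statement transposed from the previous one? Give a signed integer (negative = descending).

With a 5-note motive the entries are A3, C4, Eb4, each up a 3rd from the previous.
Counting half-steps from A3 to C4: 3.

3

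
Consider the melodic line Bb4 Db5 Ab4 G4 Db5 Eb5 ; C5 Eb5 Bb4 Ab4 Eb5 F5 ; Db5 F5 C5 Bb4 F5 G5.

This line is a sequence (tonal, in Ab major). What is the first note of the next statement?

Eb5

With a 6-note motive the entries are Bb4, C5, Db5, each up a 2nd from the previous.
One more step up a 2nd gives Eb5.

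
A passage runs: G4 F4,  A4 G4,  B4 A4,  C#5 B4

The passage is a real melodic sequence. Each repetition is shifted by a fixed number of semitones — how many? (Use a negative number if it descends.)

With a 2-note motive the entries are G4, A4, B4, C#5, each up a 2nd from the previous.
G4→A4 is 69 − 67 = 2 semitones.

2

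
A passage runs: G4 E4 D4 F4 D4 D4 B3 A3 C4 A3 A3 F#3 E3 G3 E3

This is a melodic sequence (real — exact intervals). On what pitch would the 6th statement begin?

F#2

The 5-note cells begin on G4, D4, A3 — each down a 4th from the last.
Continuing: E3 → B2 → F#2. Statement 6 starts on F#2.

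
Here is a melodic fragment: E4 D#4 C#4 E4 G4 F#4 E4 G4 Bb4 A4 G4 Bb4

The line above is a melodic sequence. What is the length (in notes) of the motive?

Try groups of 4 (3 cells in 12 notes):
E4 D#4 C#4 E4 | G4 F#4 E4 G4 | Bb4 A4 G4 Bb4
That's a consistent up a 3rd shift per cell, and no other grouping gives one.

4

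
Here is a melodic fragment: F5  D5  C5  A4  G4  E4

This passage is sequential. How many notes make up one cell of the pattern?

2

There are 6 notes; a 2-note unit gives 3 cells:
F5 D5 | C5 A4 | G4 E4
That's a consistent down a 4th shift per cell, and no other grouping gives one.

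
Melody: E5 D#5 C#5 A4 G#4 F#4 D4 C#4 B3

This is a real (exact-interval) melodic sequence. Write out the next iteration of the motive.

G3 F#3 E3

Taking 3-note groups, the heads are E5, A4, D4: the pattern moves down a 5th.
So cell 4 is G3 F#3 E3.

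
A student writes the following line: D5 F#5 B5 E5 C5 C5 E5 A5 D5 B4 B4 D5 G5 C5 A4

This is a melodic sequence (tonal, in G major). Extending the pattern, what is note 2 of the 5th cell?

The unit is 5 notes. Position-2 pitches of the 3 shown cells: F#5, E5, D5.
Each moves down a 2nd. Continuing: C5 → B4.

B4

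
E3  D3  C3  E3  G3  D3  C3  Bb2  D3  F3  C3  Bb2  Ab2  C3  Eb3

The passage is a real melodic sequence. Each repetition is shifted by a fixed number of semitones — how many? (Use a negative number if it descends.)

-2

The 5-note cells begin on E3, D3, C3 — each down a 2nd from the last.
Counting half-steps from E3 to D3: -2.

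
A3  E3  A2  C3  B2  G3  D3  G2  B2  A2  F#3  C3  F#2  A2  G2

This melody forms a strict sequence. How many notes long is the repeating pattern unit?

5

Try groups of 5 (3 cells in 15 notes):
A3 E3 A2 C3 B2 | G3 D3 G2 B2 A2 | F#3 C3 F#2 A2 G2
Every group is a transposition down a 2nd of the one before; no shorter unit works.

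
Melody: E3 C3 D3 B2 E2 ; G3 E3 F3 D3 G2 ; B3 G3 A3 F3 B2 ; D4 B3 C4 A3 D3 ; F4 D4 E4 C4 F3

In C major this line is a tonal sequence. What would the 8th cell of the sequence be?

E5 C5 D5 B4 E4

With a 5-note motive the entries are E3, G3, B3, D4, F4, each up a 3rd from the previous.
Continuing the starts: A4 → C5 → E5.
Statement 8 starts on E5 and keeps the same diatonic contour: E5 C5 D5 B4 E4.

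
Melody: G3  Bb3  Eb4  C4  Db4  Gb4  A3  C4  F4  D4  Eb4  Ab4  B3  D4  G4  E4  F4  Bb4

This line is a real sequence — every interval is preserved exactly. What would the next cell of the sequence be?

C#4 E4 A4 F#4 G4 C5

With a 6-note motive the entries are G3, A3, B3, each up a 2nd from the previous.
Statement 4 starts on C#4 and keeps the same exact contour: C#4 E4 A4 F#4 G4 C5.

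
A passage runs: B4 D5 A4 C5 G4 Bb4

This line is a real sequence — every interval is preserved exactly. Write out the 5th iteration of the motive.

Eb4 Gb4

Taking 2-note groups, the heads are B4, A4, G4: the pattern moves down a 2nd.
Extending down a 2nd: F4 → Eb4.
Statement 5 starts on Eb4 and keeps the same exact contour: Eb4 Gb4.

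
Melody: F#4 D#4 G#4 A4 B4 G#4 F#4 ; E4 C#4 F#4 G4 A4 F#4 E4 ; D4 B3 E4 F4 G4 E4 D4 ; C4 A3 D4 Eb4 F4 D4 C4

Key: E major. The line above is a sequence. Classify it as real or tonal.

Each cell has the same semitone pattern (-3, 5, 1, 2, -3, -2) — intervals are preserved exactly.
And G4 lies outside E major, so the sequence is real rather than tonal.

real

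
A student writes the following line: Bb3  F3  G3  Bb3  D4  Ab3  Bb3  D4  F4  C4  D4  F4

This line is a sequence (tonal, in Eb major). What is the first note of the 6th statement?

Taking 4-note groups, the heads are Bb3, D4, F4: the pattern moves up a 3rd.
Continuing: Ab4 → C5 → Eb5. Statement 6 starts on Eb5.

Eb5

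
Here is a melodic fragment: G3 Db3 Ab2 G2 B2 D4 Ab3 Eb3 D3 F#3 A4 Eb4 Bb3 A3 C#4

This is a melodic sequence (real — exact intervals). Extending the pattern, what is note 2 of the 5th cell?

With 5-note cells, note 2 of each statement runs Db3, Ab3, Eb4.
Extending up a 5th: Bb4 → F5.

F5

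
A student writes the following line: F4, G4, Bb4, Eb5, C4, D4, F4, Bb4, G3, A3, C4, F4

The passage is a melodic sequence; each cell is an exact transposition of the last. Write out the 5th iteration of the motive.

A2 B2 D3 G3

The 4-note cells begin on F4, C4, G3 — each down a 4th from the last.
Carrying on: D3 → A2.
So cell 5 is A2 B2 D3 G3.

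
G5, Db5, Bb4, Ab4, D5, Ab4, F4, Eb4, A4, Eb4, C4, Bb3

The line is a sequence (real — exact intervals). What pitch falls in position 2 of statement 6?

With 4-note cells, note 2 of each statement runs Db5, Ab4, Eb4.
Extending down a 4th: Bb3 → F3 → C3.

C3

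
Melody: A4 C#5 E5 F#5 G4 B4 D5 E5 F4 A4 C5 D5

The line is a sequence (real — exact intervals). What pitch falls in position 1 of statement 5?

With 4-note cells, note 1 of each statement runs A4, G4, F4.
Carrying that down a 2nd forward: Eb4 → Db4.

Db4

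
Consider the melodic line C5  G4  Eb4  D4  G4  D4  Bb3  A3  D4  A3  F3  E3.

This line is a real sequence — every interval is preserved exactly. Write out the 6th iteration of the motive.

B2 F#2 D2 C#2

With a 4-note motive the entries are C5, G4, D4, each down a 4th from the previous.
Carrying on: A3 → E3 → B2.
So cell 6 is B2 F#2 D2 C#2.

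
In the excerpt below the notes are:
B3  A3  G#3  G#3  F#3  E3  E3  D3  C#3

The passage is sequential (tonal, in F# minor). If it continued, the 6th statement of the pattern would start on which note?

F#2

Unit = 3 notes; the statements start on B3, G#3, E3, moving down a 3rd each time.
Extending the heads down a 3rd: C#3 → A2 → F#2.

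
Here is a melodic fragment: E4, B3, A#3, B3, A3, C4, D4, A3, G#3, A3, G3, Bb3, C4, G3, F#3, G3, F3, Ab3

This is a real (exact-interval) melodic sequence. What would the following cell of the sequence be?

Bb3 F3 E3 F3 Eb3 Gb3

Unit = 6 notes; the statements start on E4, D4, C4, moving down a 2nd each time.
Statement 4 starts on Bb3 and keeps the same exact contour: Bb3 F3 E3 F3 Eb3 Gb3.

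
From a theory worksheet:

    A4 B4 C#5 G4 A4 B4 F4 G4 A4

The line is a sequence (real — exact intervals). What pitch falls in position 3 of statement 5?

F4

Grouping in 3s, the 3rd note of each cell is C#5, B4, A4.
Carrying that down a 2nd forward: G4 → F4.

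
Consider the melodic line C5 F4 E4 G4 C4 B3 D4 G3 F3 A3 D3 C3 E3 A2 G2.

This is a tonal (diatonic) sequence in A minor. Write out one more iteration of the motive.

B2 E2 D2

With a 3-note motive the entries are C5, G4, D4, A3, E3, each down a 4th from the previous.
From B2 the diatonic shape gives B2 E2 D2.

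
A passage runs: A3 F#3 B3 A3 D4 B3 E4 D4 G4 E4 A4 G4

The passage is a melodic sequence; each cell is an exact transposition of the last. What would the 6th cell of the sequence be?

With a 4-note motive the entries are A3, D4, G4, each up a 4th from the previous.
Continuing the starts: C5 → F5 → Bb5.
Statement 6 starts on Bb5 and keeps the same exact contour: Bb5 G5 C6 Bb5.

Bb5 G5 C6 Bb5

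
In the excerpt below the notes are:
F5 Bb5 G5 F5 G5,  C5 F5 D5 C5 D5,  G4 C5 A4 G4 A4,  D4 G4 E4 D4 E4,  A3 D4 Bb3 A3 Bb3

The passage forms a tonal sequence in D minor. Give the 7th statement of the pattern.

Bb2 E3 C3 Bb2 C3

Taking 5-note groups, the heads are F5, C5, G4, D4, A3: the pattern moves down a 4th.
Extending down a 4th: E3 → Bb2.
So cell 7 is Bb2 E3 C3 Bb2 C3.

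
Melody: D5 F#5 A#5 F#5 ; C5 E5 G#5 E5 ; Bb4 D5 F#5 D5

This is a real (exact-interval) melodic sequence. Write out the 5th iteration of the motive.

Gb4 Bb4 D5 Bb4

With a 4-note motive the entries are D5, C5, Bb4, each down a 2nd from the previous.
Continuing the starts: Ab4 → Gb4.
From Gb4 the exact shape gives Gb4 Bb4 D5 Bb4.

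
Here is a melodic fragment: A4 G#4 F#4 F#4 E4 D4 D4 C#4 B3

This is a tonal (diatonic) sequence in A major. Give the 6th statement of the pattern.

E3 D3 C#3

With a 3-note motive the entries are A4, F#4, D4, each down a 3rd from the previous.
Continuing the starts: B3 → G#3 → E3.
Statement 6 starts on E3 and keeps the same diatonic contour: E3 D3 C#3.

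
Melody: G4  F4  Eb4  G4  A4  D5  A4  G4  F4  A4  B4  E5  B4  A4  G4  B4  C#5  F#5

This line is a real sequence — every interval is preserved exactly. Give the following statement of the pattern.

C#5 B4 A4 C#5 D#5 G#5

With a 6-note motive the entries are G4, A4, B4, each up a 2nd from the previous.
So cell 4 is C#5 B4 A4 C#5 D#5 G#5.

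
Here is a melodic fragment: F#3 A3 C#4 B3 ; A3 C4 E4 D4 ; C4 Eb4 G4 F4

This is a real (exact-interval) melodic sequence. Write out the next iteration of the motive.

Eb4 Gb4 Bb4 Ab4

With a 4-note motive the entries are F#3, A3, C4, each up a 3rd from the previous.
So cell 4 is Eb4 Gb4 Bb4 Ab4.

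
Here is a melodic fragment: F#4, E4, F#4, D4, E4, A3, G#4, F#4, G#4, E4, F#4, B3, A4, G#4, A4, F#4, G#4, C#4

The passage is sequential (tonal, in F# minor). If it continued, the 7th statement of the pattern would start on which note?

E5

With a 6-note motive the entries are F#4, G#4, A4, each up a 2nd from the previous.
Extending the heads up a 2nd: B4 → C#5 → D5 → E5.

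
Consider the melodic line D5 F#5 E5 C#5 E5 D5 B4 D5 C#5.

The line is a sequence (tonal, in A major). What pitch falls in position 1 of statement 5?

G#4

With 3-note cells, note 1 of each statement runs D5, C#5, B4.
Extending down a 2nd: A4 → G#4.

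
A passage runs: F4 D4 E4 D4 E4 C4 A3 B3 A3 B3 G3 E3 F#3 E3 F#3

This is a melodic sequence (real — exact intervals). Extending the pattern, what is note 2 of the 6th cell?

C#2

With 5-note cells, note 2 of each statement runs D4, A3, E3.
Each moves down a 4th. Continuing: B2 → F#2 → C#2.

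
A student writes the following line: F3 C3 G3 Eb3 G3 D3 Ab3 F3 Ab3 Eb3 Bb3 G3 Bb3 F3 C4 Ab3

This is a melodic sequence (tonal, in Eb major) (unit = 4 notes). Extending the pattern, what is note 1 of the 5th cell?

With 4-note cells, note 1 of each statement runs F3, G3, Ab3, Bb3.
One more up a 2nd gives C4.

C4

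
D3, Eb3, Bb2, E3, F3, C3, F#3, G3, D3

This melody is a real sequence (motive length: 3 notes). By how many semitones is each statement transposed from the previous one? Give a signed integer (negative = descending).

2

Taking 3-note groups, the heads are D3, E3, F#3: the pattern moves up a 2nd.
D3→E3 is 52 − 50 = 2 semitones.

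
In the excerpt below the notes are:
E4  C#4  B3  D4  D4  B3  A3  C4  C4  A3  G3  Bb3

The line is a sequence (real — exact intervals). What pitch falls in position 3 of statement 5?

Grouping in 4s, the 3rd note of each cell is B3, A3, G3.
Carrying that down a 2nd forward: F3 → Eb3.

Eb3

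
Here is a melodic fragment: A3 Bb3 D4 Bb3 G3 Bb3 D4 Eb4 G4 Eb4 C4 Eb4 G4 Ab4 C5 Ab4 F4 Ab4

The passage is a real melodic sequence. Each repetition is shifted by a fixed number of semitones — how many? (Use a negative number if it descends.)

The 6-note cells begin on A3, D4, G4 — each up a 4th from the last.
Counting half-steps from A3 to D4: 5.

5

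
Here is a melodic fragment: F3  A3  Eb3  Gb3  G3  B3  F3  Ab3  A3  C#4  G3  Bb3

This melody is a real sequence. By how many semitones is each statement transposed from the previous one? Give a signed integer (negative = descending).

2

Unit = 4 notes; the statements start on F3, G3, A3, moving up a 2nd each time.
Counting half-steps from F3 to G3: 2.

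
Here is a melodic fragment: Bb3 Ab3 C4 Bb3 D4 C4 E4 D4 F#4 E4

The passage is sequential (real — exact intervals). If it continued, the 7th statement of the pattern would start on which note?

A#4

Taking 2-note groups, the heads are Bb3, C4, D4, E4, F#4: the pattern moves up a 2nd.
Continuing: G#4 → A#4. Statement 7 starts on A#4.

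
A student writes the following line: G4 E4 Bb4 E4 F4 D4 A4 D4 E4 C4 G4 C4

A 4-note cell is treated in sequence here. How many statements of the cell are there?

12 notes in groups of 4 gives 12/4 = 3 statements.
Starts: G4, F4, E4 — each down a 2nd.

3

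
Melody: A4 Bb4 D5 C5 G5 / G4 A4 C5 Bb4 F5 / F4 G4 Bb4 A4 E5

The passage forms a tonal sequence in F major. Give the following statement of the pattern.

E4 F4 A4 G4 D5

The 5-note cells begin on A4, G4, F4 — each down a 2nd from the last.
Statement 4 starts on E4 and keeps the same diatonic contour: E4 F4 A4 G4 D5.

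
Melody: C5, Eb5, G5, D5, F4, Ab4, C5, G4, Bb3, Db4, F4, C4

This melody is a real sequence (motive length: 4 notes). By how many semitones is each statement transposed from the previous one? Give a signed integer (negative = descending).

With a 4-note motive the entries are C5, F4, Bb3, each down a 5th from the previous.
Counting half-steps from C5 to F4: -7.

-7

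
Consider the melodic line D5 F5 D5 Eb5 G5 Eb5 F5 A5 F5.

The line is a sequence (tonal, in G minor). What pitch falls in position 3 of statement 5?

The unit is 3 notes. Position-3 pitches of the 3 shown cells: D5, Eb5, F5.
Extending up a 2nd: G5 → A5.

A5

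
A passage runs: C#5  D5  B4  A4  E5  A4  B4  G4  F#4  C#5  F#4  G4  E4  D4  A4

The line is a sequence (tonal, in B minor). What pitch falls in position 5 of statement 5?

D4

The unit is 5 notes. Position-5 pitches of the 3 shown cells: E5, C#5, A4.
Carrying that down a 3rd forward: F#4 → D4.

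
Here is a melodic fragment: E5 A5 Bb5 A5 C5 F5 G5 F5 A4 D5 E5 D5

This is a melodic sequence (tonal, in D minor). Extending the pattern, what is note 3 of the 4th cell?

C5

Grouping in 4s, the 3rd note of each cell is Bb5, G5, E5.
Each moves down a 3rd; the next is C5.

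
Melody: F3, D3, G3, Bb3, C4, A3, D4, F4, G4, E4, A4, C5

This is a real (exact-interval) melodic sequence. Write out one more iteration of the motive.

Taking 4-note groups, the heads are F3, C4, G4: the pattern moves up a 5th.
So cell 4 is D5 B4 E5 G5.

D5 B4 E5 G5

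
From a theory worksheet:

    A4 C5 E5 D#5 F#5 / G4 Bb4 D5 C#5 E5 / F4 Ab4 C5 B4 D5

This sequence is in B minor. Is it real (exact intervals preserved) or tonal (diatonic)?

real

Each cell has the same semitone pattern (3, 4, -1, 3) — intervals are preserved exactly.
And C5 lies outside B minor, so the sequence is real rather than tonal.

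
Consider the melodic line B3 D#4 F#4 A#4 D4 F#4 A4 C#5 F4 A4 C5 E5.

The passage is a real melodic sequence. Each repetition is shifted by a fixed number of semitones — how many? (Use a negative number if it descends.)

3

Unit = 4 notes; the statements start on B3, D4, F4, moving up a 3rd each time.
B3 to D4 spans +3 semitones.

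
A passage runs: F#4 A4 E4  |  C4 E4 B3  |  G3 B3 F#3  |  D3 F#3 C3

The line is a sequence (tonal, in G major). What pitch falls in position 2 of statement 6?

G2

The unit is 3 notes. Position-2 pitches of the 4 shown cells: A4, E4, B3, F#3.
Each moves down a 4th. Continuing: C3 → G2.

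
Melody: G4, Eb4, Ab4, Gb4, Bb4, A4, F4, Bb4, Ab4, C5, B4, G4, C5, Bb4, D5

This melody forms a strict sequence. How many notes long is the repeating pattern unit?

5

Try groups of 5 (3 cells in 15 notes):
G4 Eb4 Ab4 Gb4 Bb4 | A4 F4 Bb4 Ab4 C5 | B4 G4 C5 Bb4 D5
Every group is a transposition up a 2nd of the one before; no shorter unit works.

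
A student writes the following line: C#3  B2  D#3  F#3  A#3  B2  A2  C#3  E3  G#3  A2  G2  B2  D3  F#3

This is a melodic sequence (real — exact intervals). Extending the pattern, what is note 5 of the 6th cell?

The unit is 5 notes. Position-5 pitches of the 3 shown cells: A#3, G#3, F#3.
Each moves down a 2nd. Continuing: E3 → D3 → C3.

C3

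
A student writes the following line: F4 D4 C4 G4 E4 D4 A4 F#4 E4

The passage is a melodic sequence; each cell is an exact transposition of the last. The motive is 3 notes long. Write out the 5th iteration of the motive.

C#5 A#4 G#4

Unit = 3 notes; the statements start on F4, G4, A4, moving up a 2nd each time.
Extending up a 2nd: B4 → C#5.
So cell 5 is C#5 A#4 G#4.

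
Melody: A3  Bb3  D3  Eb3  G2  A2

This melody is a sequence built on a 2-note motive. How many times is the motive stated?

6 notes in groups of 2 gives 6/2 = 3 statements.
Starts: A3, D3, G2 — each down a 5th.

3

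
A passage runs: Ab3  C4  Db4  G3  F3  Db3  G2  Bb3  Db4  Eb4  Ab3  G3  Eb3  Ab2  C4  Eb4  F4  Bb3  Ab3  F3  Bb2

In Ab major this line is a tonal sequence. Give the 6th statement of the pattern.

F4 Ab4 Bb4 Eb4 Db4 Bb3 Eb3

The 7-note cells begin on Ab3, Bb3, C4 — each up a 2nd from the last.
Extending up a 2nd: Db4 → Eb4 → F4.
From F4 the diatonic shape gives F4 Ab4 Bb4 Eb4 Db4 Bb3 Eb3.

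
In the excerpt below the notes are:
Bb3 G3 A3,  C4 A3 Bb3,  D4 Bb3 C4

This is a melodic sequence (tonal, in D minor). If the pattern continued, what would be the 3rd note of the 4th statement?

D4

The unit is 3 notes. Position-3 pitches of the 3 shown cells: A3, Bb3, C4.
One more up a 2nd gives D4.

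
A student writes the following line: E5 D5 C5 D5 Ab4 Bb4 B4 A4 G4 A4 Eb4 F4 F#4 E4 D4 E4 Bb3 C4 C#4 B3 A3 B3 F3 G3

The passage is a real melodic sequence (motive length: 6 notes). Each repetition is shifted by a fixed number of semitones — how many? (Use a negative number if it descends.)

Taking 6-note groups, the heads are E5, B4, F#4, C#4: the pattern moves down a 4th.
E5 to B4 spans -5 semitones.

-5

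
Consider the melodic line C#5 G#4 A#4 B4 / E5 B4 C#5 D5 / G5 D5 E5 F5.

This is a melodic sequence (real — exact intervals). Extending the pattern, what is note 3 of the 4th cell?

G5

Grouping in 4s, the 3rd note of each cell is A#4, C#5, E5.
From E5, up a 3rd gives G5.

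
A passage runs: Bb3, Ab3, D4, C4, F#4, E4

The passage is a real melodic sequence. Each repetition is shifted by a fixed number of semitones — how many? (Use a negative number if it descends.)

Taking 2-note groups, the heads are Bb3, D4, F#4: the pattern moves up a 3rd.
Counting half-steps from Bb3 to D4: 4.

4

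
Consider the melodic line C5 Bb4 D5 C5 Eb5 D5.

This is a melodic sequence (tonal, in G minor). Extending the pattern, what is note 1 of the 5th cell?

G5

Grouping in 2s, the 1st note of each cell is C5, D5, Eb5.
Carrying that up a 2nd forward: F5 → G5.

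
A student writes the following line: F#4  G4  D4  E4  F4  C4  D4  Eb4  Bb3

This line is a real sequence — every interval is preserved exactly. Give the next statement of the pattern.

The 3-note cells begin on F#4, E4, D4 — each down a 2nd from the last.
From C4 the exact shape gives C4 Db4 Ab3.

C4 Db4 Ab3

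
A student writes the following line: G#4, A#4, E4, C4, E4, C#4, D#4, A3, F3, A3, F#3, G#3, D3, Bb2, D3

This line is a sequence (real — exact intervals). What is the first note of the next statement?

B2

Taking 5-note groups, the heads are G#4, C#4, F#3: the pattern moves down a 5th.
One more step down a 5th gives B2.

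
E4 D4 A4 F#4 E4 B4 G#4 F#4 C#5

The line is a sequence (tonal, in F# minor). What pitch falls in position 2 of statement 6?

B4

The unit is 3 notes. Position-2 pitches of the 3 shown cells: D4, E4, F#4.
Extending up a 2nd: G#4 → A4 → B4.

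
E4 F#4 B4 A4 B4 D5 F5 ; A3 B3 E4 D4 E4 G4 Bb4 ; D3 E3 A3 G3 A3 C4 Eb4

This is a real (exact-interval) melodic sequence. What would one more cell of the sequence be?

G2 A2 D3 C3 D3 F3 Ab3

Taking 7-note groups, the heads are E4, A3, D3: the pattern moves down a 5th.
From G2 the exact shape gives G2 A2 D3 C3 D3 F3 Ab3.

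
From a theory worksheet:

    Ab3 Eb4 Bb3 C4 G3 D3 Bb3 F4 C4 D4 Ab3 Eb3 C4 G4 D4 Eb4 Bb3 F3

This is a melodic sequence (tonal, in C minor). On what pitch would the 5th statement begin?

Unit = 6 notes; the statements start on Ab3, Bb3, C4, moving up a 2nd each time.
Extending the heads up a 2nd: D4 → Eb4.

Eb4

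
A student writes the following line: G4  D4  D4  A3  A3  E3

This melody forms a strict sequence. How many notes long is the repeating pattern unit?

Try groups of 2 (3 cells in 6 notes):
G4 D4 | D4 A3 | A3 E3
Each cell is the previous one down a 4th — so the unit is 2 notes.

2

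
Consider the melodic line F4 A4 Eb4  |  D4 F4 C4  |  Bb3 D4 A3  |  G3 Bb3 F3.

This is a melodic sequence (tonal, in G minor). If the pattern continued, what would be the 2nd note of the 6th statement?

Eb3

With 3-note cells, note 2 of each statement runs A4, F4, D4, Bb3.
Extending down a 3rd: G3 → Eb3.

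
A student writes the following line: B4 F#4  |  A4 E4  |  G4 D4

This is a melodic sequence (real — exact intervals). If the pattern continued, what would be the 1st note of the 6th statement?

Grouping in 2s, the 1st note of each cell is B4, A4, G4.
Extending down a 2nd: F4 → Eb4 → Db4.

Db4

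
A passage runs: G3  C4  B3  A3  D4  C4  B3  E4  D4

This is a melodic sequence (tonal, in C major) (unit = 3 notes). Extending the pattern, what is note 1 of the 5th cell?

Grouping in 3s, the 1st note of each cell is G3, A3, B3.
Extending up a 2nd: C4 → D4.

D4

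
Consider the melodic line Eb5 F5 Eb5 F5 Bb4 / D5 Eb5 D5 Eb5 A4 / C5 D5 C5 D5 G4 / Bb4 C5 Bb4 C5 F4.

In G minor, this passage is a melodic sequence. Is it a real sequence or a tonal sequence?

Every note is diatonic to G minor.
Cell 1 has +2 semitones from note 1 to 2, but cell 2 has +1 — the interval quality changes while the contour stays the same, which is the hallmark of a tonal sequence.

tonal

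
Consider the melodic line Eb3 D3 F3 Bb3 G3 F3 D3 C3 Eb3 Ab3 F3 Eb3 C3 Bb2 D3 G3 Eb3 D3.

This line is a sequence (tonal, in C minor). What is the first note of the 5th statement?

Taking 6-note groups, the heads are Eb3, D3, C3: the pattern moves down a 2nd.
Continuing: Bb2 → Ab2. Statement 5 starts on Ab2.

Ab2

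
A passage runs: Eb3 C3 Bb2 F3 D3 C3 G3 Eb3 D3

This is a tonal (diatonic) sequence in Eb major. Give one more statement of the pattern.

Taking 3-note groups, the heads are Eb3, F3, G3: the pattern moves up a 2nd.
Statement 4 starts on Ab3 and keeps the same diatonic contour: Ab3 F3 Eb3.

Ab3 F3 Eb3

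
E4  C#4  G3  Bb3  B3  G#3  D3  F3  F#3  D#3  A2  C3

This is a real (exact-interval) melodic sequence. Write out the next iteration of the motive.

With a 4-note motive the entries are E4, B3, F#3, each down a 4th from the previous.
From C#3 the exact shape gives C#3 A#2 E2 G2.

C#3 A#2 E2 G2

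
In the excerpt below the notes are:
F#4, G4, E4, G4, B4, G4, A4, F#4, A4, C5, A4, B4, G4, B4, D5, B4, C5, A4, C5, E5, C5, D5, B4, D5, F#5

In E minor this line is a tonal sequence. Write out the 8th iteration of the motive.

F#5 G5 E5 G5 B5

Unit = 5 notes; the statements start on F#4, G4, A4, B4, C5, moving up a 2nd each time.
Extending up a 2nd: D5 → E5 → F#5.
From F#5 the diatonic shape gives F#5 G5 E5 G5 B5.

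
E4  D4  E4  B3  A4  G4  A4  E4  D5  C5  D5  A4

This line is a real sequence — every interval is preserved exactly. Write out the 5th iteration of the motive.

Taking 4-note groups, the heads are E4, A4, D5: the pattern moves up a 4th.
Continuing the starts: G5 → C6.
From C6 the exact shape gives C6 Bb5 C6 G5.

C6 Bb5 C6 G5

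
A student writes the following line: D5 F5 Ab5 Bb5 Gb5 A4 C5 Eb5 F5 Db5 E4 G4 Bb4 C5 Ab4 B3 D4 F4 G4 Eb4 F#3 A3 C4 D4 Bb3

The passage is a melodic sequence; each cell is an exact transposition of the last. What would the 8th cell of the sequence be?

Unit = 5 notes; the statements start on D5, A4, E4, B3, F#3, moving down a 4th each time.
Extending down a 4th: C#3 → G#2 → D#2.
From D#2 the exact shape gives D#2 F#2 A2 B2 G2.

D#2 F#2 A2 B2 G2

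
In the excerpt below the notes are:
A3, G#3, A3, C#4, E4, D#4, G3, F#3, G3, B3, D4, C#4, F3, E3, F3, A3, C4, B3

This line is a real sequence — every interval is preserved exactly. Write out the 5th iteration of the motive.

Unit = 6 notes; the statements start on A3, G3, F3, moving down a 2nd each time.
Extending down a 2nd: Eb3 → Db3.
Statement 5 starts on Db3 and keeps the same exact contour: Db3 C3 Db3 F3 Ab3 G3.

Db3 C3 Db3 F3 Ab3 G3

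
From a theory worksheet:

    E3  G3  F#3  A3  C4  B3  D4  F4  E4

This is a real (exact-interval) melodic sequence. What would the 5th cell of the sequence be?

C5 Eb5 D5

Unit = 3 notes; the statements start on E3, A3, D4, moving up a 4th each time.
Extending up a 4th: G4 → C5.
From C5 the exact shape gives C5 Eb5 D5.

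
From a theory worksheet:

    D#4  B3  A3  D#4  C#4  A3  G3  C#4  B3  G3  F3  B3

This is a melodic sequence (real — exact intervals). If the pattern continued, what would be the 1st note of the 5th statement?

The unit is 4 notes. Position-1 pitches of the 3 shown cells: D#4, C#4, B3.
Each moves down a 2nd. Continuing: A3 → G3.

G3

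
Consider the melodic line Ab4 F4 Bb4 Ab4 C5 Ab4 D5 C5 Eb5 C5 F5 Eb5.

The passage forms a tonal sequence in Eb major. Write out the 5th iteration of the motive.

The 4-note cells begin on Ab4, C5, Eb5 — each up a 3rd from the last.
Continuing the starts: G5 → Bb5.
So cell 5 is Bb5 G5 C6 Bb5.

Bb5 G5 C6 Bb5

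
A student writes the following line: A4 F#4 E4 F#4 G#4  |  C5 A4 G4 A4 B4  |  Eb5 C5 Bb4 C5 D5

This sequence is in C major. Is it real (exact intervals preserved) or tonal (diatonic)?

Each cell has the same semitone pattern (-3, -2, 2, 2) — intervals are preserved exactly.
And F#4 lies outside C major, so the sequence is real rather than tonal.

real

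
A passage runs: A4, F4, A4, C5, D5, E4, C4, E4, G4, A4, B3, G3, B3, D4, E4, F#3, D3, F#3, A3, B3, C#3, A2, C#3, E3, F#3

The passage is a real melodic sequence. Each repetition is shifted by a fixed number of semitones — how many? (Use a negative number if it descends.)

With a 5-note motive the entries are A4, E4, B3, F#3, C#3, each down a 4th from the previous.
A4 to E4 spans -5 semitones.

-5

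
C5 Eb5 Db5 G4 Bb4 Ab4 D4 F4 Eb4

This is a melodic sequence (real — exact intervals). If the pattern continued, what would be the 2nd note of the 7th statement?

Grouping in 3s, the 2nd note of each cell is Eb5, Bb4, F4.
Extending down a 4th: C4 → G3 → D3 → A2.

A2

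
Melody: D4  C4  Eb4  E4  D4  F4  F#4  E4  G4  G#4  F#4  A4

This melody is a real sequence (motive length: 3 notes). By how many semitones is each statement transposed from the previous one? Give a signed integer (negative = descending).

2

With a 3-note motive the entries are D4, E4, F#4, G#4, each up a 2nd from the previous.
Counting half-steps from D4 to E4: 2.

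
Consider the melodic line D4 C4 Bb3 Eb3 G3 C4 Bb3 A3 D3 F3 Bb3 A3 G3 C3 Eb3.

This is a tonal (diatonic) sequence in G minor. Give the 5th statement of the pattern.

Unit = 5 notes; the statements start on D4, C4, Bb3, moving down a 2nd each time.
Carrying on: A3 → G3.
From G3 the diatonic shape gives G3 F3 Eb3 A2 C3.

G3 F3 Eb3 A2 C3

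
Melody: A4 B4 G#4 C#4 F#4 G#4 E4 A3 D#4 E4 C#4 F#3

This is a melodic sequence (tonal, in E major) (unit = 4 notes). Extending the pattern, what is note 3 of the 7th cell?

With 4-note cells, note 3 of each statement runs G#4, E4, C#4.
Each moves down a 3rd. Continuing: A3 → F#3 → D#3 → B2.

B2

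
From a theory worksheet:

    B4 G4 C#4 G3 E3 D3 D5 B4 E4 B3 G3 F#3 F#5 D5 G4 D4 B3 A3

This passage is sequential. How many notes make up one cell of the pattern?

6

Try groups of 6 (3 cells in 18 notes):
B4 G4 C#4 G3 E3 D3 | D5 B4 E4 B3 G3 F#3 | F#5 D5 G4 D4 B3 A3
Every group is a transposition up a 3rd of the one before; no shorter unit works.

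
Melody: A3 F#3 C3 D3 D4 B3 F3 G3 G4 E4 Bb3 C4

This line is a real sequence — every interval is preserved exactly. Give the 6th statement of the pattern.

With a 4-note motive the entries are A3, D4, G4, each up a 4th from the previous.
Continuing the starts: C5 → F5 → Bb5.
From Bb5 the exact shape gives Bb5 G5 Db5 Eb5.

Bb5 G5 Db5 Eb5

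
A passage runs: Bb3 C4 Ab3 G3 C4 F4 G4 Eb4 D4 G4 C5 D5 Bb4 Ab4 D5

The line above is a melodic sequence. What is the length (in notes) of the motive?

5

There are 15 notes; a 5-note unit gives 3 cells:
Bb3 C4 Ab3 G3 C4 | F4 G4 Eb4 D4 G4 | C5 D5 Bb4 Ab4 D5
Every group is a transposition up a 5th of the one before; no shorter unit works.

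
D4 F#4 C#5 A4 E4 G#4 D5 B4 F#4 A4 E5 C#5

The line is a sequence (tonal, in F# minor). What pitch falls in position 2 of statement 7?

E5

Grouping in 4s, the 2nd note of each cell is F#4, G#4, A4.
Each moves up a 2nd. Continuing: B4 → C#5 → D5 → E5.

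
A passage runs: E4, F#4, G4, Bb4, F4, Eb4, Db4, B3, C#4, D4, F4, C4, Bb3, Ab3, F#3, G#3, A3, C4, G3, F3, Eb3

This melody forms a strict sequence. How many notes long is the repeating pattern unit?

There are 21 notes; a 7-note unit gives 3 cells:
E4 F#4 G4 Bb4 F4 Eb4 Db4 | B3 C#4 D4 F4 C4 Bb3 Ab3 | F#3 G#3 A3 C4 G3 F3 Eb3
That's a consistent down a 4th shift per cell, and no other grouping gives one.

7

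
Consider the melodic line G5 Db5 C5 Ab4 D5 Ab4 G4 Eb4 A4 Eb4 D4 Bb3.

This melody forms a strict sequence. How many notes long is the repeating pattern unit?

12 notes total. Splitting into 3 groups of 4:
G5 Db5 C5 Ab4 | D5 Ab4 G4 Eb4 | A4 Eb4 D4 Bb3
Every group is a transposition down a 4th of the one before; no shorter unit works.

4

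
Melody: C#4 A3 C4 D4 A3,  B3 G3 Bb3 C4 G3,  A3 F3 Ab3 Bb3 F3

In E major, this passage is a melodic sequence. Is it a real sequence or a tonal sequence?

real

Each cell has the same semitone pattern (-4, 3, 2, -5) — intervals are preserved exactly.
And C4 lies outside E major, so the sequence is real rather than tonal.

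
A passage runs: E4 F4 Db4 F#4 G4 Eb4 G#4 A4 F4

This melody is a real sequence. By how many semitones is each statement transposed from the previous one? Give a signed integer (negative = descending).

Taking 3-note groups, the heads are E4, F#4, G#4: the pattern moves up a 2nd.
E4 to F#4 spans +2 semitones.

2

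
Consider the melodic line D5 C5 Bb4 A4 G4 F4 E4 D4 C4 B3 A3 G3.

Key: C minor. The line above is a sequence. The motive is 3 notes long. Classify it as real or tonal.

real

Each cell has the same semitone pattern (-2, -2) — intervals are preserved exactly.
And A4 lies outside C minor, so the sequence is real rather than tonal.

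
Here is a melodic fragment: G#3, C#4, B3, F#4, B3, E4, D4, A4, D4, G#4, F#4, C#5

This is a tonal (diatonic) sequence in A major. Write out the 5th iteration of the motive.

A4 D5 C#5 G#5

With a 4-note motive the entries are G#3, B3, D4, each up a 3rd from the previous.
Carrying on: F#4 → A4.
So cell 5 is A4 D5 C#5 G#5.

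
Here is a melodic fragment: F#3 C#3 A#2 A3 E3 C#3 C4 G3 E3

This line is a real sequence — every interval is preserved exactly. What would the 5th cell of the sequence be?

Gb4 Db4 Bb3

With a 3-note motive the entries are F#3, A3, C4, each up a 3rd from the previous.
Extending up a 3rd: Eb4 → Gb4.
Statement 5 starts on Gb4 and keeps the same exact contour: Gb4 Db4 Bb3.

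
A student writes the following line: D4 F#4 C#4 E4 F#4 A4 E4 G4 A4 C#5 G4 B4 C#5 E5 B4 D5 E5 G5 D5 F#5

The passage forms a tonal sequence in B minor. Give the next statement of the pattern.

G5 B5 F#5 A5

The 4-note cells begin on D4, F#4, A4, C#5, E5 — each up a 3rd from the last.
So cell 6 is G5 B5 F#5 A5.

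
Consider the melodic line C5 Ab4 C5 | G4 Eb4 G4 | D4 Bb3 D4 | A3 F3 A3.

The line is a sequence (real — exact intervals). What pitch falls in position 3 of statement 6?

B2

Grouping in 3s, the 3rd note of each cell is C5, G4, D4, A3.
Extending down a 4th: E3 → B2.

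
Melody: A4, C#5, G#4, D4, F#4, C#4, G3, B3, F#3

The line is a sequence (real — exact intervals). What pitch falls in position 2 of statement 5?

The unit is 3 notes. Position-2 pitches of the 3 shown cells: C#5, F#4, B3.
Carrying that down a 5th forward: E3 → A2.

A2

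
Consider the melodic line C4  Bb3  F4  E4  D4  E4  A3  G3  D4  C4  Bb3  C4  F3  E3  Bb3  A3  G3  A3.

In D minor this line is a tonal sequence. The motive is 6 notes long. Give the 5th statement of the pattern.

Bb2 A2 E3 D3 C3 D3

Unit = 6 notes; the statements start on C4, A3, F3, moving down a 3rd each time.
Extending down a 3rd: D3 → Bb2.
Statement 5 starts on Bb2 and keeps the same diatonic contour: Bb2 A2 E3 D3 C3 D3.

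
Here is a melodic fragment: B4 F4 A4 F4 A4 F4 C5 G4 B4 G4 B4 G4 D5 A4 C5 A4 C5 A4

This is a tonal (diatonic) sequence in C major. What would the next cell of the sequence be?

Unit = 6 notes; the statements start on B4, C5, D5, moving up a 2nd each time.
Statement 4 starts on E5 and keeps the same diatonic contour: E5 B4 D5 B4 D5 B4.

E5 B4 D5 B4 D5 B4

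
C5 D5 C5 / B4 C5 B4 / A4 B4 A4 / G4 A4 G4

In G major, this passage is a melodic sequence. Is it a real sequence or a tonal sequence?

Every note is diatonic to G major.
Cell 1 has +2 semitones from note 1 to 2, but cell 2 has +1 — the interval quality changes while the contour stays the same, which is the hallmark of a tonal sequence.

tonal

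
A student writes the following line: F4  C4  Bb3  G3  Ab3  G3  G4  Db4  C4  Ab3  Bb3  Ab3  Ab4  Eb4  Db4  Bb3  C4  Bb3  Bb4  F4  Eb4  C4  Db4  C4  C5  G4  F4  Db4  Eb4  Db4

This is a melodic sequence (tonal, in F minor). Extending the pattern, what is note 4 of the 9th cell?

With 6-note cells, note 4 of each statement runs G3, Ab3, Bb3, C4, Db4.
Extending up a 2nd: Eb4 → F4 → G4 → Ab4.

Ab4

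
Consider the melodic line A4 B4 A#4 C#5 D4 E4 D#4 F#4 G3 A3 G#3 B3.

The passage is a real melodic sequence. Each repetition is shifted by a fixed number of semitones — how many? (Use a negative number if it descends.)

-7

The 4-note cells begin on A4, D4, G3 — each down a 5th from the last.
A4 to D4 spans -7 semitones.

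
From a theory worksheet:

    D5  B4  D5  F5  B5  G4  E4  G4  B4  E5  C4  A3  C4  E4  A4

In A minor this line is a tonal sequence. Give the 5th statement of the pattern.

B2 G2 B2 D3 G3

Taking 5-note groups, the heads are D5, G4, C4: the pattern moves down a 5th.
Continuing the starts: F3 → B2.
Statement 5 starts on B2 and keeps the same diatonic contour: B2 G2 B2 D3 G3.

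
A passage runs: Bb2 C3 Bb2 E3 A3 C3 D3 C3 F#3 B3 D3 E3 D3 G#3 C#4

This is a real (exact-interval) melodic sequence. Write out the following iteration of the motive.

E3 F#3 E3 A#3 D#4

The 5-note cells begin on Bb2, C3, D3 — each up a 2nd from the last.
From E3 the exact shape gives E3 F#3 E3 A#3 D#4.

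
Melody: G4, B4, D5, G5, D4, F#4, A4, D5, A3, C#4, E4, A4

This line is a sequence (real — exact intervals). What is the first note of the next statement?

Taking 4-note groups, the heads are G4, D4, A3: the pattern moves down a 4th.
One more step down a 4th gives E3.

E3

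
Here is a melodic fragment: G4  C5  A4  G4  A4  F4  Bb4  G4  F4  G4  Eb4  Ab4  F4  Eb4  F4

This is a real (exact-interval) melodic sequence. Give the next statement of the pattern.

Db4 Gb4 Eb4 Db4 Eb4

Unit = 5 notes; the statements start on G4, F4, Eb4, moving down a 2nd each time.
From Db4 the exact shape gives Db4 Gb4 Eb4 Db4 Eb4.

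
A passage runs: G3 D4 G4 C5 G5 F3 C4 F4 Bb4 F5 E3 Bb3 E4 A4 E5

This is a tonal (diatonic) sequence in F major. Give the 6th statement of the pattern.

Taking 5-note groups, the heads are G3, F3, E3: the pattern moves down a 2nd.
Carrying on: D3 → C3 → Bb2.
From Bb2 the diatonic shape gives Bb2 F3 Bb3 E4 Bb4.

Bb2 F3 Bb3 E4 Bb4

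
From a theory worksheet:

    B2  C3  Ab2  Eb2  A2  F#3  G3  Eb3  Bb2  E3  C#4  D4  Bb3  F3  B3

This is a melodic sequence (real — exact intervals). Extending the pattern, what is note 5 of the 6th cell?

G#5

With 5-note cells, note 5 of each statement runs A2, E3, B3.
Carrying that up a 5th forward: F#4 → C#5 → G#5.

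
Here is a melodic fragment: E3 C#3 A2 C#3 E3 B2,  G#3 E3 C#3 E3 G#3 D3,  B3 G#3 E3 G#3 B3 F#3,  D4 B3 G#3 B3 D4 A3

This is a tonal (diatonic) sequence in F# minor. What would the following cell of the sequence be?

F#4 D4 B3 D4 F#4 C#4

With a 6-note motive the entries are E3, G#3, B3, D4, each up a 3rd from the previous.
So cell 5 is F#4 D4 B3 D4 F#4 C#4.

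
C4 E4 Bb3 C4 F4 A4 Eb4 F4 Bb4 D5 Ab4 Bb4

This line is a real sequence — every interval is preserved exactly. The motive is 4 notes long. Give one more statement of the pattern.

Eb5 G5 Db5 Eb5

The 4-note cells begin on C4, F4, Bb4 — each up a 4th from the last.
Statement 4 starts on Eb5 and keeps the same exact contour: Eb5 G5 Db5 Eb5.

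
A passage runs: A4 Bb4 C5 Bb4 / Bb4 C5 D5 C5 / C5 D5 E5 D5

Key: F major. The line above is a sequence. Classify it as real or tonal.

Every note is diatonic to F major.
Cell 1 has +1 semitones from note 1 to 2, but cell 2 has +2 — the interval quality changes while the contour stays the same, which is the hallmark of a tonal sequence.

tonal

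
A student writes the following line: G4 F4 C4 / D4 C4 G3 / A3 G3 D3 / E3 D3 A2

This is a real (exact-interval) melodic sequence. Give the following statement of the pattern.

B2 A2 E2

The 3-note cells begin on G4, D4, A3, E3 — each down a 4th from the last.
From B2 the exact shape gives B2 A2 E2.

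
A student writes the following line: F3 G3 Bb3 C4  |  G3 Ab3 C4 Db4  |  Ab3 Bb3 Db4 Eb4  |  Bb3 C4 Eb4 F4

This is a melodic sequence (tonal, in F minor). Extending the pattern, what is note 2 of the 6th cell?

Grouping in 4s, the 2nd note of each cell is G3, Ab3, Bb3, C4.
Extending up a 2nd: Db4 → Eb4.

Eb4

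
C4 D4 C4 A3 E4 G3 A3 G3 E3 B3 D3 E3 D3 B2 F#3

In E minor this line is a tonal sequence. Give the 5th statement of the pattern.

Taking 5-note groups, the heads are C4, G3, D3: the pattern moves down a 4th.
Continuing the starts: A2 → E2.
So cell 5 is E2 F#2 E2 C2 G2.

E2 F#2 E2 C2 G2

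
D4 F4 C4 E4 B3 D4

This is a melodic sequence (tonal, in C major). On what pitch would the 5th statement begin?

G3

Unit = 2 notes; the statements start on D4, C4, B3, moving down a 2nd each time.
Continuing: A3 → G3. Statement 5 starts on G3.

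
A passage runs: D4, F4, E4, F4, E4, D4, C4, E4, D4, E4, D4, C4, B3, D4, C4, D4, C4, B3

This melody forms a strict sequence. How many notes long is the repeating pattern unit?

There are 18 notes; a 6-note unit gives 3 cells:
D4 F4 E4 F4 E4 D4 | C4 E4 D4 E4 D4 C4 | B3 D4 C4 D4 C4 B3
That's a consistent down a 2nd shift per cell, and no other grouping gives one.

6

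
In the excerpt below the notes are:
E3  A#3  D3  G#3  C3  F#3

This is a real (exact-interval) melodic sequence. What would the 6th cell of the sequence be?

Gb2 C3

Taking 2-note groups, the heads are E3, D3, C3: the pattern moves down a 2nd.
Continuing the starts: Bb2 → Ab2 → Gb2.
So cell 6 is Gb2 C3.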